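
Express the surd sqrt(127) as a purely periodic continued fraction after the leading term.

Write x_i = (sqrt(127) + m_i)/d_i with (m_0, d_0) = (0, 1). a_0 = floor(sqrt(127)) = 11, since 11^2 = 121 <= 127 < 144 = 12^2.
Iterate m_{i+1} = d_i*a_i - m_i, d_{i+1} = (127 - m_{i+1}^2)/d_i, a_{i+1} = floor((a_0 + m_{i+1})/d_{i+1}):
  m_1 = 1*11 - 0 = 11, d_1 = (127 - 11^2)/1 = 6/1 = 6, a_1 = floor((11 + 11)/6) = 3.
  m_2 = 6*3 - 11 = 7, d_2 = (127 - 7^2)/6 = 78/6 = 13, a_2 = floor((11 + 7)/13) = 1.
  m_3 = 13*1 - 7 = 6, d_3 = (127 - 6^2)/13 = 91/13 = 7, a_3 = floor((11 + 6)/7) = 2.
  m_4 = 7*2 - 6 = 8, d_4 = (127 - 8^2)/7 = 63/7 = 9, a_4 = floor((11 + 8)/9) = 2.
  m_5 = 9*2 - 8 = 10, d_5 = (127 - 10^2)/9 = 27/9 = 3, a_5 = floor((11 + 10)/3) = 7.
  m_6 = 3*7 - 10 = 11, d_6 = (127 - 11^2)/3 = 6/3 = 2, a_6 = floor((11 + 11)/2) = 11.
  m_7 = 2*11 - 11 = 11, d_7 = (127 - 11^2)/2 = 6/2 = 3, a_7 = floor((11 + 11)/3) = 7.
  m_8 = 3*7 - 11 = 10, d_8 = (127 - 10^2)/3 = 27/3 = 9, a_8 = floor((11 + 10)/9) = 2.
  m_9 = 9*2 - 10 = 8, d_9 = (127 - 8^2)/9 = 63/9 = 7, a_9 = floor((11 + 8)/7) = 2.
  m_10 = 7*2 - 8 = 6, d_10 = (127 - 6^2)/7 = 91/7 = 13, a_10 = floor((11 + 6)/13) = 1.
  m_11 = 13*1 - 6 = 7, d_11 = (127 - 7^2)/13 = 78/13 = 6, a_11 = floor((11 + 7)/6) = 3.
  m_12 = 6*3 - 7 = 11, d_12 = (127 - 11^2)/6 = 6/6 = 1, a_12 = floor((11 + 11)/1) = 22.
  m_13 = 1*22 - 11 = 11, d_13 = (127 - 11^2)/1 = 6/1 = 6: (m_13, d_13) = (m_1, d_1) = (11, 6), so from here the quotients repeat a_1, ..., a_12; the period length is 12.
Hence the expansion of sqrt(127) is a_0 = 11 followed by the repeating block 3, 1, 2, 2, 7, 11, 7, 2, 2, 1, 3, 22 (period 12).

[11; (3, 1, 2, 2, 7, 11, 7, 2, 2, 1, 3, 22)]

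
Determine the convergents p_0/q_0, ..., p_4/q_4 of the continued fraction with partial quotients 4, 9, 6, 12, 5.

Using the convergent recurrence p_i = a_i*p_{i-1} + p_{i-2}, q_i = a_i*q_{i-1} + q_{i-2} with p_{-2}=0, p_{-1}=1, q_{-2}=1, q_{-1}=0:
  i=0: a_0=4, p_0 = 4*1 + 0 = 4, q_0 = 4*0 + 1 = 1.
  i=1: a_1=9, p_1 = 9*4 + 1 = 37, q_1 = 9*1 + 0 = 9.
  i=2: a_2=6, p_2 = 6*37 + 4 = 226, q_2 = 6*9 + 1 = 55.
  i=3: a_3=12, p_3 = 12*226 + 37 = 2749, q_3 = 12*55 + 9 = 669.
  i=4: a_4=5, p_4 = 5*2749 + 226 = 13971, q_4 = 5*669 + 55 = 3400.

4/1, 37/9, 226/55, 2749/669, 13971/3400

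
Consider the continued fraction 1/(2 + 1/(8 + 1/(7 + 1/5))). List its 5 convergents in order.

Using the convergent recurrence p_i = a_i*p_{i-1} + p_{i-2}, q_i = a_i*q_{i-1} + q_{i-2} with p_{-2}=0, p_{-1}=1, q_{-2}=1, q_{-1}=0:
  i=0: a_0=0, p_0 = 0*1 + 0 = 0, q_0 = 0*0 + 1 = 1.
  i=1: a_1=2, p_1 = 2*0 + 1 = 1, q_1 = 2*1 + 0 = 2.
  i=2: a_2=8, p_2 = 8*1 + 0 = 8, q_2 = 8*2 + 1 = 17.
  i=3: a_3=7, p_3 = 7*8 + 1 = 57, q_3 = 7*17 + 2 = 121.
  i=4: a_4=5, p_4 = 5*57 + 8 = 293, q_4 = 5*121 + 17 = 622.

0/1, 1/2, 8/17, 57/121, 293/622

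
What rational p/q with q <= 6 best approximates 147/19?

31/4

Expand x = 147/19 as a continued fraction with the Euclidean algorithm:
  147 = 7*19 + 14, so a_0 = 7.
  19 = 1*14 + 5, so a_1 = 1.
  14 = 2*5 + 4, so a_2 = 2.
  5 = 1*4 + 1, so a_3 = 1.
  4 = 4*1 + 0, so a_4 = 4.
so x = [7; 1, 2, 1, 4].
Convergents (p_i = a_i*p_{i-1} + p_{i-2}, q_i = a_i*q_{i-1} + q_{i-2} with p_{-2}=0, p_{-1}=1, q_{-2}=1, q_{-1}=0), until the denominator exceeds 6:
  i=0: a_0=7, p_0 = 7*1 + 0 = 7, q_0 = 7*0 + 1 = 1.
  i=1: a_1=1, p_1 = 1*7 + 1 = 8, q_1 = 1*1 + 0 = 1.
  i=2: a_2=2, p_2 = 2*8 + 7 = 23, q_2 = 2*1 + 1 = 3.
  i=3: a_3=1, p_3 = 1*23 + 8 = 31, q_3 = 1*3 + 1 = 4.
  i=4: a_4=4, p_4 = 4*31 + 23 = 147, q_4 = 4*4 + 3 = 19.
q_4 = 19 > 6, so the last convergent with denominator <= 6 is p_3/q_3 = 31/4.
The closest fraction with denominator <= 6 is either p_3/q_3 or the intermediate fraction (k*p_3 + p_2)/(k*q_3 + q_2) with the largest k >= 1 whose denominator stays <= 6; these approach x as k grows, and every other convergent or intermediate fraction in range is farther away.
Largest k: floor((6 - q_2)/q_3) = floor((6 - 3)/4) = 0.
Since k = 0, no intermediate fraction beyond p_3/q_3 has denominator <= 6, so the convergent 31/4 is the closest (its error is |147*4 - 31*19|/(19*4) = 1/76).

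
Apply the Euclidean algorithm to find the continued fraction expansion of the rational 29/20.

Run the Euclidean algorithm on 29 and 20; the successive quotients are the partial quotients a_0, a_1, ... (each step inverts the fractional part left over by the previous one):
  29 = 1*20 + 9, so a_0 = 1.
  20 = 2*9 + 2, so a_1 = 2.
  9 = 4*2 + 1, so a_2 = 4.
  2 = 2*1 + 0, so a_3 = 2.
The remainder reaches 0 after 4 divisions, so the expansion has 4 partial quotients, read off in order.

[1; 2, 4, 2]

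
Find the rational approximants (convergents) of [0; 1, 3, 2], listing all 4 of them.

0/1, 1/1, 3/4, 7/9

Using the convergent recurrence p_i = a_i*p_{i-1} + p_{i-2}, q_i = a_i*q_{i-1} + q_{i-2} with p_{-2}=0, p_{-1}=1, q_{-2}=1, q_{-1}=0:
  i=0: a_0=0, p_0 = 0*1 + 0 = 0, q_0 = 0*0 + 1 = 1.
  i=1: a_1=1, p_1 = 1*0 + 1 = 1, q_1 = 1*1 + 0 = 1.
  i=2: a_2=3, p_2 = 3*1 + 0 = 3, q_2 = 3*1 + 1 = 4.
  i=3: a_3=2, p_3 = 2*3 + 1 = 7, q_3 = 2*4 + 1 = 9.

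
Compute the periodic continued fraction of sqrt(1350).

Write x_i = (sqrt(1350) + m_i)/d_i with (m_0, d_0) = (0, 1). a_0 = floor(sqrt(1350)) = 36, since 36^2 = 1296 <= 1350 < 1369 = 37^2.
Iterate m_{i+1} = d_i*a_i - m_i, d_{i+1} = (1350 - m_{i+1}^2)/d_i, a_{i+1} = floor((a_0 + m_{i+1})/d_{i+1}):
  m_1 = 1*36 - 0 = 36, d_1 = (1350 - 36^2)/1 = 54/1 = 54, a_1 = floor((36 + 36)/54) = 1.
  m_2 = 54*1 - 36 = 18, d_2 = (1350 - 18^2)/54 = 1026/54 = 19, a_2 = floor((36 + 18)/19) = 2.
  m_3 = 19*2 - 18 = 20, d_3 = (1350 - 20^2)/19 = 950/19 = 50, a_3 = floor((36 + 20)/50) = 1.
  m_4 = 50*1 - 20 = 30, d_4 = (1350 - 30^2)/50 = 450/50 = 9, a_4 = floor((36 + 30)/9) = 7.
  m_5 = 9*7 - 30 = 33, d_5 = (1350 - 33^2)/9 = 261/9 = 29, a_5 = floor((36 + 33)/29) = 2.
  m_6 = 29*2 - 33 = 25, d_6 = (1350 - 25^2)/29 = 725/29 = 25, a_6 = floor((36 + 25)/25) = 2.
  m_7 = 25*2 - 25 = 25, d_7 = (1350 - 25^2)/25 = 725/25 = 29, a_7 = floor((36 + 25)/29) = 2.
  m_8 = 29*2 - 25 = 33, d_8 = (1350 - 33^2)/29 = 261/29 = 9, a_8 = floor((36 + 33)/9) = 7.
  m_9 = 9*7 - 33 = 30, d_9 = (1350 - 30^2)/9 = 450/9 = 50, a_9 = floor((36 + 30)/50) = 1.
  m_10 = 50*1 - 30 = 20, d_10 = (1350 - 20^2)/50 = 950/50 = 19, a_10 = floor((36 + 20)/19) = 2.
  m_11 = 19*2 - 20 = 18, d_11 = (1350 - 18^2)/19 = 1026/19 = 54, a_11 = floor((36 + 18)/54) = 1.
  m_12 = 54*1 - 18 = 36, d_12 = (1350 - 36^2)/54 = 54/54 = 1, a_12 = floor((36 + 36)/1) = 72.
  m_13 = 1*72 - 36 = 36, d_13 = (1350 - 36^2)/1 = 54/1 = 54: (m_13, d_13) = (m_1, d_1) = (36, 54), so from here the quotients repeat a_1, ..., a_12; the period length is 12.
Hence the expansion of sqrt(1350) is a_0 = 36 followed by the repeating block 1, 2, 1, 7, 2, 2, 2, 7, 1, 2, 1, 72 (period 12).

[36; (1, 2, 1, 7, 2, 2, 2, 7, 1, 2, 1, 72)]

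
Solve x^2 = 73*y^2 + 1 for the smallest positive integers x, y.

First expand sqrt(73) as a continued fraction. With x_i = (sqrt(73) + m_i)/d_i and (m_0, d_0) = (0, 1): a_0 = floor(sqrt(73)) = 8, since 8^2 = 64 <= 73 < 81 = 9^2.
Iterate m_{i+1} = d_i*a_i - m_i, d_{i+1} = (73 - m_{i+1}^2)/d_i, a_{i+1} = floor((a_0 + m_{i+1})/d_{i+1}):
  m_1 = 1*8 - 0 = 8, d_1 = (73 - 8^2)/1 = 9/1 = 9, a_1 = floor((8 + 8)/9) = 1.
  m_2 = 9*1 - 8 = 1, d_2 = (73 - 1^2)/9 = 72/9 = 8, a_2 = floor((8 + 1)/8) = 1.
  m_3 = 8*1 - 1 = 7, d_3 = (73 - 7^2)/8 = 24/8 = 3, a_3 = floor((8 + 7)/3) = 5.
  m_4 = 3*5 - 7 = 8, d_4 = (73 - 8^2)/3 = 9/3 = 3, a_4 = floor((8 + 8)/3) = 5.
  m_5 = 3*5 - 8 = 7, d_5 = (73 - 7^2)/3 = 24/3 = 8, a_5 = floor((8 + 7)/8) = 1.
  m_6 = 8*1 - 7 = 1, d_6 = (73 - 1^2)/8 = 72/8 = 9, a_6 = floor((8 + 1)/9) = 1.
  m_7 = 9*1 - 1 = 8, d_7 = (73 - 8^2)/9 = 9/9 = 1, a_7 = floor((8 + 8)/1) = 16.
  m_8 = 1*16 - 8 = 8, d_8 = (73 - 8^2)/1 = 9/1 = 9: (m_8, d_8) = (m_1, d_1) = (8, 9), so from here the quotients repeat a_1, ..., a_7; the period length is 7.
So sqrt(73) = [8; (1, 1, 5, 5, 1, 1, 16)] with period length k = 7.
k is odd, so (p_{k-1}, q_{k-1}) only solves x^2 - 73y^2 = -1 and the fundamental solution of x^2 - 73y^2 = 1 is (p_{2k-1}, q_{2k-1}) = (p_13, q_13); compute convergents through index 13, running through the period twice.
Convergents (p_i = a_i*p_{i-1} + p_{i-2}, q_i = a_i*q_{i-1} + q_{i-2} with p_{-2}=0, p_{-1}=1, q_{-2}=1, q_{-1}=0):
  i=0: a_0=8, p_0 = 8*1 + 0 = 8, q_0 = 8*0 + 1 = 1.
  i=1: a_1=1, p_1 = 1*8 + 1 = 9, q_1 = 1*1 + 0 = 1.
  i=2: a_2=1, p_2 = 1*9 + 8 = 17, q_2 = 1*1 + 1 = 2.
  i=3: a_3=5, p_3 = 5*17 + 9 = 94, q_3 = 5*2 + 1 = 11.
  i=4: a_4=5, p_4 = 5*94 + 17 = 487, q_4 = 5*11 + 2 = 57.
  i=5: a_5=1, p_5 = 1*487 + 94 = 581, q_5 = 1*57 + 11 = 68.
  i=6: a_6=1, p_6 = 1*581 + 487 = 1068, q_6 = 1*68 + 57 = 125.
  i=7: a_7=16, p_7 = 16*1068 + 581 = 17669, q_7 = 16*125 + 68 = 2068.
  i=8: a_8=1, p_8 = 1*17669 + 1068 = 18737, q_8 = 1*2068 + 125 = 2193.
  i=9: a_9=1, p_9 = 1*18737 + 17669 = 36406, q_9 = 1*2193 + 2068 = 4261.
  i=10: a_10=5, p_10 = 5*36406 + 18737 = 200767, q_10 = 5*4261 + 2193 = 23498.
  i=11: a_11=5, p_11 = 5*200767 + 36406 = 1040241, q_11 = 5*23498 + 4261 = 121751.
  i=12: a_12=1, p_12 = 1*1040241 + 200767 = 1241008, q_12 = 1*121751 + 23498 = 145249.
  i=13: a_13=1, p_13 = 1*1241008 + 1040241 = 2281249, q_13 = 1*145249 + 121751 = 267000.
Indeed p_6^2 - 73*q_6^2 = 1140624 - 1140625 = -1, not +1.
Check: 2281249^2 - 73*267000^2 = 5204097000001 - 5204097000000 = 1, so (x, y) = (2281249, 267000) solves the equation, and by the theorem it is the least positive solution.

(x, y) = (2281249, 267000)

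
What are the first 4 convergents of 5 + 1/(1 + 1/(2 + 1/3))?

5/1, 6/1, 17/3, 57/10

Using the convergent recurrence p_i = a_i*p_{i-1} + p_{i-2}, q_i = a_i*q_{i-1} + q_{i-2} with p_{-2}=0, p_{-1}=1, q_{-2}=1, q_{-1}=0:
  i=0: a_0=5, p_0 = 5*1 + 0 = 5, q_0 = 5*0 + 1 = 1.
  i=1: a_1=1, p_1 = 1*5 + 1 = 6, q_1 = 1*1 + 0 = 1.
  i=2: a_2=2, p_2 = 2*6 + 5 = 17, q_2 = 2*1 + 1 = 3.
  i=3: a_3=3, p_3 = 3*17 + 6 = 57, q_3 = 3*3 + 1 = 10.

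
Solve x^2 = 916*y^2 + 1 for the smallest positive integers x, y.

First expand sqrt(916) as a continued fraction. With x_i = (sqrt(916) + m_i)/d_i and (m_0, d_0) = (0, 1): a_0 = floor(sqrt(916)) = 30, since 30^2 = 900 <= 916 < 961 = 31^2.
Iterate m_{i+1} = d_i*a_i - m_i, d_{i+1} = (916 - m_{i+1}^2)/d_i, a_{i+1} = floor((a_0 + m_{i+1})/d_{i+1}):
  m_1 = 1*30 - 0 = 30, d_1 = (916 - 30^2)/1 = 16/1 = 16, a_1 = floor((30 + 30)/16) = 3.
  m_2 = 16*3 - 30 = 18, d_2 = (916 - 18^2)/16 = 592/16 = 37, a_2 = floor((30 + 18)/37) = 1.
  m_3 = 37*1 - 18 = 19, d_3 = (916 - 19^2)/37 = 555/37 = 15, a_3 = floor((30 + 19)/15) = 3.
  m_4 = 15*3 - 19 = 26, d_4 = (916 - 26^2)/15 = 240/15 = 16, a_4 = floor((30 + 26)/16) = 3.
  m_5 = 16*3 - 26 = 22, d_5 = (916 - 22^2)/16 = 432/16 = 27, a_5 = floor((30 + 22)/27) = 1.
  m_6 = 27*1 - 22 = 5, d_6 = (916 - 5^2)/27 = 891/27 = 33, a_6 = floor((30 + 5)/33) = 1.
  m_7 = 33*1 - 5 = 28, d_7 = (916 - 28^2)/33 = 132/33 = 4, a_7 = floor((30 + 28)/4) = 14.
  m_8 = 4*14 - 28 = 28, d_8 = (916 - 28^2)/4 = 132/4 = 33, a_8 = floor((30 + 28)/33) = 1.
  m_9 = 33*1 - 28 = 5, d_9 = (916 - 5^2)/33 = 891/33 = 27, a_9 = floor((30 + 5)/27) = 1.
  m_10 = 27*1 - 5 = 22, d_10 = (916 - 22^2)/27 = 432/27 = 16, a_10 = floor((30 + 22)/16) = 3.
  m_11 = 16*3 - 22 = 26, d_11 = (916 - 26^2)/16 = 240/16 = 15, a_11 = floor((30 + 26)/15) = 3.
  m_12 = 15*3 - 26 = 19, d_12 = (916 - 19^2)/15 = 555/15 = 37, a_12 = floor((30 + 19)/37) = 1.
  m_13 = 37*1 - 19 = 18, d_13 = (916 - 18^2)/37 = 592/37 = 16, a_13 = floor((30 + 18)/16) = 3.
  m_14 = 16*3 - 18 = 30, d_14 = (916 - 30^2)/16 = 16/16 = 1, a_14 = floor((30 + 30)/1) = 60.
  m_15 = 1*60 - 30 = 30, d_15 = (916 - 30^2)/1 = 16/1 = 16: (m_15, d_15) = (m_1, d_1) = (30, 16), so from here the quotients repeat a_1, ..., a_14; the period length is 14.
So sqrt(916) = [30; (3, 1, 3, 3, 1, 1, 14, 1, 1, 3, 3, 1, 3, 60)] with period length k = 14.
k is even, so the fundamental solution of x^2 - 916y^2 = 1 is (p_{k-1}, q_{k-1}) = (p_13, q_13); compute convergents through index 13.
Convergents (p_i = a_i*p_{i-1} + p_{i-2}, q_i = a_i*q_{i-1} + q_{i-2} with p_{-2}=0, p_{-1}=1, q_{-2}=1, q_{-1}=0):
  i=0: a_0=30, p_0 = 30*1 + 0 = 30, q_0 = 30*0 + 1 = 1.
  i=1: a_1=3, p_1 = 3*30 + 1 = 91, q_1 = 3*1 + 0 = 3.
  i=2: a_2=1, p_2 = 1*91 + 30 = 121, q_2 = 1*3 + 1 = 4.
  i=3: a_3=3, p_3 = 3*121 + 91 = 454, q_3 = 3*4 + 3 = 15.
  i=4: a_4=3, p_4 = 3*454 + 121 = 1483, q_4 = 3*15 + 4 = 49.
  i=5: a_5=1, p_5 = 1*1483 + 454 = 1937, q_5 = 1*49 + 15 = 64.
  i=6: a_6=1, p_6 = 1*1937 + 1483 = 3420, q_6 = 1*64 + 49 = 113.
  i=7: a_7=14, p_7 = 14*3420 + 1937 = 49817, q_7 = 14*113 + 64 = 1646.
  i=8: a_8=1, p_8 = 1*49817 + 3420 = 53237, q_8 = 1*1646 + 113 = 1759.
  i=9: a_9=1, p_9 = 1*53237 + 49817 = 103054, q_9 = 1*1759 + 1646 = 3405.
  i=10: a_10=3, p_10 = 3*103054 + 53237 = 362399, q_10 = 3*3405 + 1759 = 11974.
  i=11: a_11=3, p_11 = 3*362399 + 103054 = 1190251, q_11 = 3*11974 + 3405 = 39327.
  i=12: a_12=1, p_12 = 1*1190251 + 362399 = 1552650, q_12 = 1*39327 + 11974 = 51301.
  i=13: a_13=3, p_13 = 3*1552650 + 1190251 = 5848201, q_13 = 3*51301 + 39327 = 193230.
Check: 5848201^2 - 916*193230^2 = 34201454936401 - 34201454936400 = 1, so (x, y) = (5848201, 193230) solves the equation, and by the theorem it is the least positive solution.

(x, y) = (5848201, 193230)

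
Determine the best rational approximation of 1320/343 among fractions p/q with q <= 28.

77/20

Expand x = 1320/343 as a continued fraction with the Euclidean algorithm:
  1320 = 3*343 + 291, so a_0 = 3.
  343 = 1*291 + 52, so a_1 = 1.
  291 = 5*52 + 31, so a_2 = 5.
  52 = 1*31 + 21, so a_3 = 1.
  31 = 1*21 + 10, so a_4 = 1.
  21 = 2*10 + 1, so a_5 = 2.
  10 = 10*1 + 0, so a_6 = 10.
so x = [3; 1, 5, 1, 1, 2, 10].
Convergents (p_i = a_i*p_{i-1} + p_{i-2}, q_i = a_i*q_{i-1} + q_{i-2} with p_{-2}=0, p_{-1}=1, q_{-2}=1, q_{-1}=0), until the denominator exceeds 28:
  i=0: a_0=3, p_0 = 3*1 + 0 = 3, q_0 = 3*0 + 1 = 1.
  i=1: a_1=1, p_1 = 1*3 + 1 = 4, q_1 = 1*1 + 0 = 1.
  i=2: a_2=5, p_2 = 5*4 + 3 = 23, q_2 = 5*1 + 1 = 6.
  i=3: a_3=1, p_3 = 1*23 + 4 = 27, q_3 = 1*6 + 1 = 7.
  i=4: a_4=1, p_4 = 1*27 + 23 = 50, q_4 = 1*7 + 6 = 13.
  i=5: a_5=2, p_5 = 2*50 + 27 = 127, q_5 = 2*13 + 7 = 33.
q_5 = 33 > 28, so the last convergent with denominator <= 28 is p_4/q_4 = 50/13.
The closest fraction with denominator <= 28 is either p_4/q_4 or the intermediate fraction (k*p_4 + p_3)/(k*q_4 + q_3) with the largest k >= 1 whose denominator stays <= 28; these approach x as k grows, and every other convergent or intermediate fraction in range is farther away.
Largest k: floor((28 - q_3)/q_4) = floor((28 - 7)/13) = 1.
That gives (1*50 + 27)/(1*13 + 7) = 77/20.
Compare the errors: |x - 50/13| = |1320*13 - 50*343|/(343*13) = 10/4459, and |x - 77/20| = |1320*20 - 77*343|/(343*20) = 11/6860.
Cross-multiplying, 11*4459 = 49049 < 68600 = 10*6860, so 11/6860 is smaller: the intermediate fraction 77/20 is closer to x than 50/13.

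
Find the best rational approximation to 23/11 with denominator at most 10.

Expand x = 23/11 as a continued fraction with the Euclidean algorithm:
  23 = 2*11 + 1, so a_0 = 2.
  11 = 11*1 + 0, so a_1 = 11.
so x = [2; 11].
Convergents (p_i = a_i*p_{i-1} + p_{i-2}, q_i = a_i*q_{i-1} + q_{i-2} with p_{-2}=0, p_{-1}=1, q_{-2}=1, q_{-1}=0), until the denominator exceeds 10:
  i=0: a_0=2, p_0 = 2*1 + 0 = 2, q_0 = 2*0 + 1 = 1.
  i=1: a_1=11, p_1 = 11*2 + 1 = 23, q_1 = 11*1 + 0 = 11.
q_1 = 11 > 10, so the last convergent with denominator <= 10 is p_0/q_0 = 2/1.
The closest fraction with denominator <= 10 is either p_0/q_0 or the intermediate fraction (k*p_0 + p_{-1})/(k*q_0 + q_{-1}) with the largest k >= 1 whose denominator stays <= 10; these approach x as k grows, and every other convergent or intermediate fraction in range is farther away.
Largest k: floor((10 - q_{-1})/q_0) = floor((10 - 0)/1) = 10 (using the seeds p_{-1} = 1, q_{-1} = 0).
That gives (10*2 + 1)/(10*1 + 0) = 21/10.
Compare the errors: |x - 2/1| = |23*1 - 2*11|/(11*1) = 1/11, and |x - 21/10| = |23*10 - 21*11|/(11*10) = 1/110.
Cross-multiplying, 1*11 = 11 < 110 = 1*110, so 1/110 is smaller: the intermediate fraction 21/10 is closer to x than 2/1.

21/10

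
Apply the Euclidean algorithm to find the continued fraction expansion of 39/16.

Run the Euclidean algorithm on 39 and 16; the successive quotients are the partial quotients a_0, a_1, ... (each step inverts the fractional part left over by the previous one):
  39 = 2*16 + 7, so a_0 = 2.
  16 = 2*7 + 2, so a_1 = 2.
  7 = 3*2 + 1, so a_2 = 3.
  2 = 2*1 + 0, so a_3 = 2.
The remainder reaches 0 after 4 divisions, so the expansion has 4 partial quotients, read off in order.

[2; 2, 3, 2]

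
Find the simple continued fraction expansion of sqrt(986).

[31; (2, 2, 62)]

Write x_i = (sqrt(986) + m_i)/d_i with (m_0, d_0) = (0, 1). a_0 = floor(sqrt(986)) = 31, since 31^2 = 961 <= 986 < 1024 = 32^2.
Iterate m_{i+1} = d_i*a_i - m_i, d_{i+1} = (986 - m_{i+1}^2)/d_i, a_{i+1} = floor((a_0 + m_{i+1})/d_{i+1}):
  m_1 = 1*31 - 0 = 31, d_1 = (986 - 31^2)/1 = 25/1 = 25, a_1 = floor((31 + 31)/25) = 2.
  m_2 = 25*2 - 31 = 19, d_2 = (986 - 19^2)/25 = 625/25 = 25, a_2 = floor((31 + 19)/25) = 2.
  m_3 = 25*2 - 19 = 31, d_3 = (986 - 31^2)/25 = 25/25 = 1, a_3 = floor((31 + 31)/1) = 62.
  m_4 = 1*62 - 31 = 31, d_4 = (986 - 31^2)/1 = 25/1 = 25: (m_4, d_4) = (m_1, d_1) = (31, 25), so from here the quotients repeat a_1, ..., a_3; the period length is 3.
Hence the expansion of sqrt(986) is a_0 = 31 followed by the repeating block 2, 2, 62 (period 3).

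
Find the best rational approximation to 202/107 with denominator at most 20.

Expand x = 202/107 as a continued fraction with the Euclidean algorithm:
  202 = 1*107 + 95, so a_0 = 1.
  107 = 1*95 + 12, so a_1 = 1.
  95 = 7*12 + 11, so a_2 = 7.
  12 = 1*11 + 1, so a_3 = 1.
  11 = 11*1 + 0, so a_4 = 11.
so x = [1; 1, 7, 1, 11].
Convergents (p_i = a_i*p_{i-1} + p_{i-2}, q_i = a_i*q_{i-1} + q_{i-2} with p_{-2}=0, p_{-1}=1, q_{-2}=1, q_{-1}=0), until the denominator exceeds 20:
  i=0: a_0=1, p_0 = 1*1 + 0 = 1, q_0 = 1*0 + 1 = 1.
  i=1: a_1=1, p_1 = 1*1 + 1 = 2, q_1 = 1*1 + 0 = 1.
  i=2: a_2=7, p_2 = 7*2 + 1 = 15, q_2 = 7*1 + 1 = 8.
  i=3: a_3=1, p_3 = 1*15 + 2 = 17, q_3 = 1*8 + 1 = 9.
  i=4: a_4=11, p_4 = 11*17 + 15 = 202, q_4 = 11*9 + 8 = 107.
q_4 = 107 > 20, so the last convergent with denominator <= 20 is p_3/q_3 = 17/9.
The closest fraction with denominator <= 20 is either p_3/q_3 or the intermediate fraction (k*p_3 + p_2)/(k*q_3 + q_2) with the largest k >= 1 whose denominator stays <= 20; these approach x as k grows, and every other convergent or intermediate fraction in range is farther away.
Largest k: floor((20 - q_2)/q_3) = floor((20 - 8)/9) = 1.
That gives (1*17 + 15)/(1*9 + 8) = 32/17.
Compare the errors: |x - 17/9| = |202*9 - 17*107|/(107*9) = 1/963, and |x - 32/17| = |202*17 - 32*107|/(107*17) = 10/1819.
Cross-multiplying, 1*1819 = 1819 < 9630 = 10*963, so 1/963 is smaller: the convergent 17/9 is closer to x than 32/17.

17/9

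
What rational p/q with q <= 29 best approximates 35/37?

Expand x = 35/37 as a continued fraction with the Euclidean algorithm:
  35 = 0*37 + 35, so a_0 = 0.
  37 = 1*35 + 2, so a_1 = 1.
  35 = 17*2 + 1, so a_2 = 17.
  2 = 2*1 + 0, so a_3 = 2.
so x = [0; 1, 17, 2].
Convergents (p_i = a_i*p_{i-1} + p_{i-2}, q_i = a_i*q_{i-1} + q_{i-2} with p_{-2}=0, p_{-1}=1, q_{-2}=1, q_{-1}=0), until the denominator exceeds 29:
  i=0: a_0=0, p_0 = 0*1 + 0 = 0, q_0 = 0*0 + 1 = 1.
  i=1: a_1=1, p_1 = 1*0 + 1 = 1, q_1 = 1*1 + 0 = 1.
  i=2: a_2=17, p_2 = 17*1 + 0 = 17, q_2 = 17*1 + 1 = 18.
  i=3: a_3=2, p_3 = 2*17 + 1 = 35, q_3 = 2*18 + 1 = 37.
q_3 = 37 > 29, so the last convergent with denominator <= 29 is p_2/q_2 = 17/18.
The closest fraction with denominator <= 29 is either p_2/q_2 or the intermediate fraction (k*p_2 + p_1)/(k*q_2 + q_1) with the largest k >= 1 whose denominator stays <= 29; these approach x as k grows, and every other convergent or intermediate fraction in range is farther away.
Largest k: floor((29 - q_1)/q_2) = floor((29 - 1)/18) = 1.
That gives (1*17 + 1)/(1*18 + 1) = 18/19.
Compare the errors: |x - 17/18| = |35*18 - 17*37|/(37*18) = 1/666, and |x - 18/19| = |35*19 - 18*37|/(37*19) = 1/703.
Cross-multiplying, 1*666 = 666 < 703 = 1*703, so 1/703 is smaller: the intermediate fraction 18/19 is closer to x than 17/18.

18/19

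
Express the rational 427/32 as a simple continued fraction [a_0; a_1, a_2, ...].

[13; 2, 1, 10]

Run the Euclidean algorithm on 427 and 32; the successive quotients are the partial quotients a_0, a_1, ... (each step inverts the fractional part left over by the previous one):
  427 = 13*32 + 11, so a_0 = 13.
  32 = 2*11 + 10, so a_1 = 2.
  11 = 1*10 + 1, so a_2 = 1.
  10 = 10*1 + 0, so a_3 = 10.
The remainder reaches 0 after 4 divisions, so the expansion has 4 partial quotients, read off in order.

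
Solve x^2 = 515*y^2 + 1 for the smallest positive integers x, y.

First expand sqrt(515) as a continued fraction. With x_i = (sqrt(515) + m_i)/d_i and (m_0, d_0) = (0, 1): a_0 = floor(sqrt(515)) = 22, since 22^2 = 484 <= 515 < 529 = 23^2.
Iterate m_{i+1} = d_i*a_i - m_i, d_{i+1} = (515 - m_{i+1}^2)/d_i, a_{i+1} = floor((a_0 + m_{i+1})/d_{i+1}):
  m_1 = 1*22 - 0 = 22, d_1 = (515 - 22^2)/1 = 31/1 = 31, a_1 = floor((22 + 22)/31) = 1.
  m_2 = 31*1 - 22 = 9, d_2 = (515 - 9^2)/31 = 434/31 = 14, a_2 = floor((22 + 9)/14) = 2.
  m_3 = 14*2 - 9 = 19, d_3 = (515 - 19^2)/14 = 154/14 = 11, a_3 = floor((22 + 19)/11) = 3.
  m_4 = 11*3 - 19 = 14, d_4 = (515 - 14^2)/11 = 319/11 = 29, a_4 = floor((22 + 14)/29) = 1.
  m_5 = 29*1 - 14 = 15, d_5 = (515 - 15^2)/29 = 290/29 = 10, a_5 = floor((22 + 15)/10) = 3.
  m_6 = 10*3 - 15 = 15, d_6 = (515 - 15^2)/10 = 290/10 = 29, a_6 = floor((22 + 15)/29) = 1.
  m_7 = 29*1 - 15 = 14, d_7 = (515 - 14^2)/29 = 319/29 = 11, a_7 = floor((22 + 14)/11) = 3.
  m_8 = 11*3 - 14 = 19, d_8 = (515 - 19^2)/11 = 154/11 = 14, a_8 = floor((22 + 19)/14) = 2.
  m_9 = 14*2 - 19 = 9, d_9 = (515 - 9^2)/14 = 434/14 = 31, a_9 = floor((22 + 9)/31) = 1.
  m_10 = 31*1 - 9 = 22, d_10 = (515 - 22^2)/31 = 31/31 = 1, a_10 = floor((22 + 22)/1) = 44.
  m_11 = 1*44 - 22 = 22, d_11 = (515 - 22^2)/1 = 31/1 = 31: (m_11, d_11) = (m_1, d_1) = (22, 31), so from here the quotients repeat a_1, ..., a_10; the period length is 10.
So sqrt(515) = [22; (1, 2, 3, 1, 3, 1, 3, 2, 1, 44)] with period length k = 10.
k is even, so the fundamental solution of x^2 - 515y^2 = 1 is (p_{k-1}, q_{k-1}) = (p_9, q_9); compute convergents through index 9.
Convergents (p_i = a_i*p_{i-1} + p_{i-2}, q_i = a_i*q_{i-1} + q_{i-2} with p_{-2}=0, p_{-1}=1, q_{-2}=1, q_{-1}=0):
  i=0: a_0=22, p_0 = 22*1 + 0 = 22, q_0 = 22*0 + 1 = 1.
  i=1: a_1=1, p_1 = 1*22 + 1 = 23, q_1 = 1*1 + 0 = 1.
  i=2: a_2=2, p_2 = 2*23 + 22 = 68, q_2 = 2*1 + 1 = 3.
  i=3: a_3=3, p_3 = 3*68 + 23 = 227, q_3 = 3*3 + 1 = 10.
  i=4: a_4=1, p_4 = 1*227 + 68 = 295, q_4 = 1*10 + 3 = 13.
  i=5: a_5=3, p_5 = 3*295 + 227 = 1112, q_5 = 3*13 + 10 = 49.
  i=6: a_6=1, p_6 = 1*1112 + 295 = 1407, q_6 = 1*49 + 13 = 62.
  i=7: a_7=3, p_7 = 3*1407 + 1112 = 5333, q_7 = 3*62 + 49 = 235.
  i=8: a_8=2, p_8 = 2*5333 + 1407 = 12073, q_8 = 2*235 + 62 = 532.
  i=9: a_9=1, p_9 = 1*12073 + 5333 = 17406, q_9 = 1*532 + 235 = 767.
Check: 17406^2 - 515*767^2 = 302968836 - 302968835 = 1, so (x, y) = (17406, 767) solves the equation, and by the theorem it is the least positive solution.

(x, y) = (17406, 767)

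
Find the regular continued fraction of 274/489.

[0; 1, 1, 3, 1, 1, 1, 4, 4]

Run the Euclidean algorithm on 274 and 489; the successive quotients are the partial quotients a_0, a_1, ... (each step inverts the fractional part left over by the previous one):
  274 = 0*489 + 274, so a_0 = 0.
  489 = 1*274 + 215, so a_1 = 1.
  274 = 1*215 + 59, so a_2 = 1.
  215 = 3*59 + 38, so a_3 = 3.
  59 = 1*38 + 21, so a_4 = 1.
  38 = 1*21 + 17, so a_5 = 1.
  21 = 1*17 + 4, so a_6 = 1.
  17 = 4*4 + 1, so a_7 = 4.
  4 = 4*1 + 0, so a_8 = 4.
The remainder reaches 0 after 9 divisions, so the expansion has 9 partial quotients, read off in order.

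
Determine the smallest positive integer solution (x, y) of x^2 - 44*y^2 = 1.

First expand sqrt(44) as a continued fraction. With x_i = (sqrt(44) + m_i)/d_i and (m_0, d_0) = (0, 1): a_0 = floor(sqrt(44)) = 6, since 6^2 = 36 <= 44 < 49 = 7^2.
Iterate m_{i+1} = d_i*a_i - m_i, d_{i+1} = (44 - m_{i+1}^2)/d_i, a_{i+1} = floor((a_0 + m_{i+1})/d_{i+1}):
  m_1 = 1*6 - 0 = 6, d_1 = (44 - 6^2)/1 = 8/1 = 8, a_1 = floor((6 + 6)/8) = 1.
  m_2 = 8*1 - 6 = 2, d_2 = (44 - 2^2)/8 = 40/8 = 5, a_2 = floor((6 + 2)/5) = 1.
  m_3 = 5*1 - 2 = 3, d_3 = (44 - 3^2)/5 = 35/5 = 7, a_3 = floor((6 + 3)/7) = 1.
  m_4 = 7*1 - 3 = 4, d_4 = (44 - 4^2)/7 = 28/7 = 4, a_4 = floor((6 + 4)/4) = 2.
  m_5 = 4*2 - 4 = 4, d_5 = (44 - 4^2)/4 = 28/4 = 7, a_5 = floor((6 + 4)/7) = 1.
  m_6 = 7*1 - 4 = 3, d_6 = (44 - 3^2)/7 = 35/7 = 5, a_6 = floor((6 + 3)/5) = 1.
  m_7 = 5*1 - 3 = 2, d_7 = (44 - 2^2)/5 = 40/5 = 8, a_7 = floor((6 + 2)/8) = 1.
  m_8 = 8*1 - 2 = 6, d_8 = (44 - 6^2)/8 = 8/8 = 1, a_8 = floor((6 + 6)/1) = 12.
  m_9 = 1*12 - 6 = 6, d_9 = (44 - 6^2)/1 = 8/1 = 8: (m_9, d_9) = (m_1, d_1) = (6, 8), so from here the quotients repeat a_1, ..., a_8; the period length is 8.
So sqrt(44) = [6; (1, 1, 1, 2, 1, 1, 1, 12)] with period length k = 8.
k is even, so the fundamental solution of x^2 - 44y^2 = 1 is (p_{k-1}, q_{k-1}) = (p_7, q_7); compute convergents through index 7.
Convergents (p_i = a_i*p_{i-1} + p_{i-2}, q_i = a_i*q_{i-1} + q_{i-2} with p_{-2}=0, p_{-1}=1, q_{-2}=1, q_{-1}=0):
  i=0: a_0=6, p_0 = 6*1 + 0 = 6, q_0 = 6*0 + 1 = 1.
  i=1: a_1=1, p_1 = 1*6 + 1 = 7, q_1 = 1*1 + 0 = 1.
  i=2: a_2=1, p_2 = 1*7 + 6 = 13, q_2 = 1*1 + 1 = 2.
  i=3: a_3=1, p_3 = 1*13 + 7 = 20, q_3 = 1*2 + 1 = 3.
  i=4: a_4=2, p_4 = 2*20 + 13 = 53, q_4 = 2*3 + 2 = 8.
  i=5: a_5=1, p_5 = 1*53 + 20 = 73, q_5 = 1*8 + 3 = 11.
  i=6: a_6=1, p_6 = 1*73 + 53 = 126, q_6 = 1*11 + 8 = 19.
  i=7: a_7=1, p_7 = 1*126 + 73 = 199, q_7 = 1*19 + 11 = 30.
Check: 199^2 - 44*30^2 = 39601 - 39600 = 1, so (x, y) = (199, 30) solves the equation, and by the theorem it is the least positive solution.

(x, y) = (199, 30)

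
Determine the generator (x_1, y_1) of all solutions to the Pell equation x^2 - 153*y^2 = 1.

First expand sqrt(153) as a continued fraction. With x_i = (sqrt(153) + m_i)/d_i and (m_0, d_0) = (0, 1): a_0 = floor(sqrt(153)) = 12, since 12^2 = 144 <= 153 < 169 = 13^2.
Iterate m_{i+1} = d_i*a_i - m_i, d_{i+1} = (153 - m_{i+1}^2)/d_i, a_{i+1} = floor((a_0 + m_{i+1})/d_{i+1}):
  m_1 = 1*12 - 0 = 12, d_1 = (153 - 12^2)/1 = 9/1 = 9, a_1 = floor((12 + 12)/9) = 2.
  m_2 = 9*2 - 12 = 6, d_2 = (153 - 6^2)/9 = 117/9 = 13, a_2 = floor((12 + 6)/13) = 1.
  m_3 = 13*1 - 6 = 7, d_3 = (153 - 7^2)/13 = 104/13 = 8, a_3 = floor((12 + 7)/8) = 2.
  m_4 = 8*2 - 7 = 9, d_4 = (153 - 9^2)/8 = 72/8 = 9, a_4 = floor((12 + 9)/9) = 2.
  m_5 = 9*2 - 9 = 9, d_5 = (153 - 9^2)/9 = 72/9 = 8, a_5 = floor((12 + 9)/8) = 2.
  m_6 = 8*2 - 9 = 7, d_6 = (153 - 7^2)/8 = 104/8 = 13, a_6 = floor((12 + 7)/13) = 1.
  m_7 = 13*1 - 7 = 6, d_7 = (153 - 6^2)/13 = 117/13 = 9, a_7 = floor((12 + 6)/9) = 2.
  m_8 = 9*2 - 6 = 12, d_8 = (153 - 12^2)/9 = 9/9 = 1, a_8 = floor((12 + 12)/1) = 24.
  m_9 = 1*24 - 12 = 12, d_9 = (153 - 12^2)/1 = 9/1 = 9: (m_9, d_9) = (m_1, d_1) = (12, 9), so from here the quotients repeat a_1, ..., a_8; the period length is 8.
So sqrt(153) = [12; (2, 1, 2, 2, 2, 1, 2, 24)] with period length k = 8.
k is even, so the fundamental solution of x^2 - 153y^2 = 1 is (p_{k-1}, q_{k-1}) = (p_7, q_7); compute convergents through index 7.
Convergents (p_i = a_i*p_{i-1} + p_{i-2}, q_i = a_i*q_{i-1} + q_{i-2} with p_{-2}=0, p_{-1}=1, q_{-2}=1, q_{-1}=0):
  i=0: a_0=12, p_0 = 12*1 + 0 = 12, q_0 = 12*0 + 1 = 1.
  i=1: a_1=2, p_1 = 2*12 + 1 = 25, q_1 = 2*1 + 0 = 2.
  i=2: a_2=1, p_2 = 1*25 + 12 = 37, q_2 = 1*2 + 1 = 3.
  i=3: a_3=2, p_3 = 2*37 + 25 = 99, q_3 = 2*3 + 2 = 8.
  i=4: a_4=2, p_4 = 2*99 + 37 = 235, q_4 = 2*8 + 3 = 19.
  i=5: a_5=2, p_5 = 2*235 + 99 = 569, q_5 = 2*19 + 8 = 46.
  i=6: a_6=1, p_6 = 1*569 + 235 = 804, q_6 = 1*46 + 19 = 65.
  i=7: a_7=2, p_7 = 2*804 + 569 = 2177, q_7 = 2*65 + 46 = 176.
Check: 2177^2 - 153*176^2 = 4739329 - 4739328 = 1, so (x, y) = (2177, 176) solves the equation, and by the theorem it is the least positive solution.

(x, y) = (2177, 176)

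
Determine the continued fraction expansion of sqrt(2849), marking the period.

[53; (2, 1, 1, 1, 14, 1, 1, 1, 2, 106)]

Write x_i = (sqrt(2849) + m_i)/d_i with (m_0, d_0) = (0, 1). a_0 = floor(sqrt(2849)) = 53, since 53^2 = 2809 <= 2849 < 2916 = 54^2.
Iterate m_{i+1} = d_i*a_i - m_i, d_{i+1} = (2849 - m_{i+1}^2)/d_i, a_{i+1} = floor((a_0 + m_{i+1})/d_{i+1}):
  m_1 = 1*53 - 0 = 53, d_1 = (2849 - 53^2)/1 = 40/1 = 40, a_1 = floor((53 + 53)/40) = 2.
  m_2 = 40*2 - 53 = 27, d_2 = (2849 - 27^2)/40 = 2120/40 = 53, a_2 = floor((53 + 27)/53) = 1.
  m_3 = 53*1 - 27 = 26, d_3 = (2849 - 26^2)/53 = 2173/53 = 41, a_3 = floor((53 + 26)/41) = 1.
  m_4 = 41*1 - 26 = 15, d_4 = (2849 - 15^2)/41 = 2624/41 = 64, a_4 = floor((53 + 15)/64) = 1.
  m_5 = 64*1 - 15 = 49, d_5 = (2849 - 49^2)/64 = 448/64 = 7, a_5 = floor((53 + 49)/7) = 14.
  m_6 = 7*14 - 49 = 49, d_6 = (2849 - 49^2)/7 = 448/7 = 64, a_6 = floor((53 + 49)/64) = 1.
  m_7 = 64*1 - 49 = 15, d_7 = (2849 - 15^2)/64 = 2624/64 = 41, a_7 = floor((53 + 15)/41) = 1.
  m_8 = 41*1 - 15 = 26, d_8 = (2849 - 26^2)/41 = 2173/41 = 53, a_8 = floor((53 + 26)/53) = 1.
  m_9 = 53*1 - 26 = 27, d_9 = (2849 - 27^2)/53 = 2120/53 = 40, a_9 = floor((53 + 27)/40) = 2.
  m_10 = 40*2 - 27 = 53, d_10 = (2849 - 53^2)/40 = 40/40 = 1, a_10 = floor((53 + 53)/1) = 106.
  m_11 = 1*106 - 53 = 53, d_11 = (2849 - 53^2)/1 = 40/1 = 40: (m_11, d_11) = (m_1, d_1) = (53, 40), so from here the quotients repeat a_1, ..., a_10; the period length is 10.
Hence the expansion of sqrt(2849) is a_0 = 53 followed by the repeating block 2, 1, 1, 1, 14, 1, 1, 1, 2, 106 (period 10).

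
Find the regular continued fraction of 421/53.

[7; 1, 16, 1, 2]

Run the Euclidean algorithm on 421 and 53; the successive quotients are the partial quotients a_0, a_1, ... (each step inverts the fractional part left over by the previous one):
  421 = 7*53 + 50, so a_0 = 7.
  53 = 1*50 + 3, so a_1 = 1.
  50 = 16*3 + 2, so a_2 = 16.
  3 = 1*2 + 1, so a_3 = 1.
  2 = 2*1 + 0, so a_4 = 2.
The remainder reaches 0 after 5 divisions, so the expansion has 5 partial quotients, read off in order.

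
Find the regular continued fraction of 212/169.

[1; 3, 1, 13, 3]

Run the Euclidean algorithm on 212 and 169; the successive quotients are the partial quotients a_0, a_1, ... (each step inverts the fractional part left over by the previous one):
  212 = 1*169 + 43, so a_0 = 1.
  169 = 3*43 + 40, so a_1 = 3.
  43 = 1*40 + 3, so a_2 = 1.
  40 = 13*3 + 1, so a_3 = 13.
  3 = 3*1 + 0, so a_4 = 3.
The remainder reaches 0 after 5 divisions, so the expansion has 5 partial quotients, read off in order.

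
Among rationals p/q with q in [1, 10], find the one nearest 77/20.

27/7

Expand x = 77/20 as a continued fraction with the Euclidean algorithm:
  77 = 3*20 + 17, so a_0 = 3.
  20 = 1*17 + 3, so a_1 = 1.
  17 = 5*3 + 2, so a_2 = 5.
  3 = 1*2 + 1, so a_3 = 1.
  2 = 2*1 + 0, so a_4 = 2.
so x = [3; 1, 5, 1, 2].
Convergents (p_i = a_i*p_{i-1} + p_{i-2}, q_i = a_i*q_{i-1} + q_{i-2} with p_{-2}=0, p_{-1}=1, q_{-2}=1, q_{-1}=0), until the denominator exceeds 10:
  i=0: a_0=3, p_0 = 3*1 + 0 = 3, q_0 = 3*0 + 1 = 1.
  i=1: a_1=1, p_1 = 1*3 + 1 = 4, q_1 = 1*1 + 0 = 1.
  i=2: a_2=5, p_2 = 5*4 + 3 = 23, q_2 = 5*1 + 1 = 6.
  i=3: a_3=1, p_3 = 1*23 + 4 = 27, q_3 = 1*6 + 1 = 7.
  i=4: a_4=2, p_4 = 2*27 + 23 = 77, q_4 = 2*7 + 6 = 20.
q_4 = 20 > 10, so the last convergent with denominator <= 10 is p_3/q_3 = 27/7.
The closest fraction with denominator <= 10 is either p_3/q_3 or the intermediate fraction (k*p_3 + p_2)/(k*q_3 + q_2) with the largest k >= 1 whose denominator stays <= 10; these approach x as k grows, and every other convergent or intermediate fraction in range is farther away.
Largest k: floor((10 - q_2)/q_3) = floor((10 - 6)/7) = 0.
Since k = 0, no intermediate fraction beyond p_3/q_3 has denominator <= 10, so the convergent 27/7 is the closest (its error is |77*7 - 27*20|/(20*7) = 1/140).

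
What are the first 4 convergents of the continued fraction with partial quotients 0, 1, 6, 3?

0/1, 1/1, 6/7, 19/22

Using the convergent recurrence p_i = a_i*p_{i-1} + p_{i-2}, q_i = a_i*q_{i-1} + q_{i-2} with p_{-2}=0, p_{-1}=1, q_{-2}=1, q_{-1}=0:
  i=0: a_0=0, p_0 = 0*1 + 0 = 0, q_0 = 0*0 + 1 = 1.
  i=1: a_1=1, p_1 = 1*0 + 1 = 1, q_1 = 1*1 + 0 = 1.
  i=2: a_2=6, p_2 = 6*1 + 0 = 6, q_2 = 6*1 + 1 = 7.
  i=3: a_3=3, p_3 = 3*6 + 1 = 19, q_3 = 3*7 + 1 = 22.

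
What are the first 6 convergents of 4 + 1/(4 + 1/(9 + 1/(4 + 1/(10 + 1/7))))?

4/1, 17/4, 157/37, 645/152, 6607/1557, 46894/11051

Using the convergent recurrence p_i = a_i*p_{i-1} + p_{i-2}, q_i = a_i*q_{i-1} + q_{i-2} with p_{-2}=0, p_{-1}=1, q_{-2}=1, q_{-1}=0:
  i=0: a_0=4, p_0 = 4*1 + 0 = 4, q_0 = 4*0 + 1 = 1.
  i=1: a_1=4, p_1 = 4*4 + 1 = 17, q_1 = 4*1 + 0 = 4.
  i=2: a_2=9, p_2 = 9*17 + 4 = 157, q_2 = 9*4 + 1 = 37.
  i=3: a_3=4, p_3 = 4*157 + 17 = 645, q_3 = 4*37 + 4 = 152.
  i=4: a_4=10, p_4 = 10*645 + 157 = 6607, q_4 = 10*152 + 37 = 1557.
  i=5: a_5=7, p_5 = 7*6607 + 645 = 46894, q_5 = 7*1557 + 152 = 11051.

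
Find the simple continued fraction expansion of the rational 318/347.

Run the Euclidean algorithm on 318 and 347; the successive quotients are the partial quotients a_0, a_1, ... (each step inverts the fractional part left over by the previous one):
  318 = 0*347 + 318, so a_0 = 0.
  347 = 1*318 + 29, so a_1 = 1.
  318 = 10*29 + 28, so a_2 = 10.
  29 = 1*28 + 1, so a_3 = 1.
  28 = 28*1 + 0, so a_4 = 28.
The remainder reaches 0 after 5 divisions, so the expansion has 5 partial quotients, read off in order.

[0; 1, 10, 1, 28]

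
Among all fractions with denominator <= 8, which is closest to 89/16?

Expand x = 89/16 as a continued fraction with the Euclidean algorithm:
  89 = 5*16 + 9, so a_0 = 5.
  16 = 1*9 + 7, so a_1 = 1.
  9 = 1*7 + 2, so a_2 = 1.
  7 = 3*2 + 1, so a_3 = 3.
  2 = 2*1 + 0, so a_4 = 2.
so x = [5; 1, 1, 3, 2].
Convergents (p_i = a_i*p_{i-1} + p_{i-2}, q_i = a_i*q_{i-1} + q_{i-2} with p_{-2}=0, p_{-1}=1, q_{-2}=1, q_{-1}=0), until the denominator exceeds 8:
  i=0: a_0=5, p_0 = 5*1 + 0 = 5, q_0 = 5*0 + 1 = 1.
  i=1: a_1=1, p_1 = 1*5 + 1 = 6, q_1 = 1*1 + 0 = 1.
  i=2: a_2=1, p_2 = 1*6 + 5 = 11, q_2 = 1*1 + 1 = 2.
  i=3: a_3=3, p_3 = 3*11 + 6 = 39, q_3 = 3*2 + 1 = 7.
  i=4: a_4=2, p_4 = 2*39 + 11 = 89, q_4 = 2*7 + 2 = 16.
q_4 = 16 > 8, so the last convergent with denominator <= 8 is p_3/q_3 = 39/7.
The closest fraction with denominator <= 8 is either p_3/q_3 or the intermediate fraction (k*p_3 + p_2)/(k*q_3 + q_2) with the largest k >= 1 whose denominator stays <= 8; these approach x as k grows, and every other convergent or intermediate fraction in range is farther away.
Largest k: floor((8 - q_2)/q_3) = floor((8 - 2)/7) = 0.
Since k = 0, no intermediate fraction beyond p_3/q_3 has denominator <= 8, so the convergent 39/7 is the closest (its error is |89*7 - 39*16|/(16*7) = 1/112).

39/7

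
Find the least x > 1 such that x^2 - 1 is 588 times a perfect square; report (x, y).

First expand sqrt(588) as a continued fraction. With x_i = (sqrt(588) + m_i)/d_i and (m_0, d_0) = (0, 1): a_0 = floor(sqrt(588)) = 24, since 24^2 = 576 <= 588 < 625 = 25^2.
Iterate m_{i+1} = d_i*a_i - m_i, d_{i+1} = (588 - m_{i+1}^2)/d_i, a_{i+1} = floor((a_0 + m_{i+1})/d_{i+1}):
  m_1 = 1*24 - 0 = 24, d_1 = (588 - 24^2)/1 = 12/1 = 12, a_1 = floor((24 + 24)/12) = 4.
  m_2 = 12*4 - 24 = 24, d_2 = (588 - 24^2)/12 = 12/12 = 1, a_2 = floor((24 + 24)/1) = 48.
  m_3 = 1*48 - 24 = 24, d_3 = (588 - 24^2)/1 = 12/1 = 12: (m_3, d_3) = (m_1, d_1) = (24, 12), so from here the quotients repeat a_1, a_2; the period length is 2.
So sqrt(588) = [24; (4, 48)] with period length k = 2.
k is even, so the fundamental solution of x^2 - 588y^2 = 1 is (p_{k-1}, q_{k-1}) = (p_1, q_1); compute convergents through index 1.
Convergents (p_i = a_i*p_{i-1} + p_{i-2}, q_i = a_i*q_{i-1} + q_{i-2} with p_{-2}=0, p_{-1}=1, q_{-2}=1, q_{-1}=0):
  i=0: a_0=24, p_0 = 24*1 + 0 = 24, q_0 = 24*0 + 1 = 1.
  i=1: a_1=4, p_1 = 4*24 + 1 = 97, q_1 = 4*1 + 0 = 4.
Check: 97^2 - 588*4^2 = 9409 - 9408 = 1, so (x, y) = (97, 4) solves the equation, and by the theorem it is the least positive solution.

(x, y) = (97, 4)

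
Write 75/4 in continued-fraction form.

Run the Euclidean algorithm on 75 and 4; the successive quotients are the partial quotients a_0, a_1, ... (each step inverts the fractional part left over by the previous one):
  75 = 18*4 + 3, so a_0 = 18.
  4 = 1*3 + 1, so a_1 = 1.
  3 = 3*1 + 0, so a_2 = 3.
The remainder reaches 0 after 3 divisions, so the expansion has 3 partial quotients, read off in order.

[18; 1, 3]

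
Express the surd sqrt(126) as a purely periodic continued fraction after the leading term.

Write x_i = (sqrt(126) + m_i)/d_i with (m_0, d_0) = (0, 1). a_0 = floor(sqrt(126)) = 11, since 11^2 = 121 <= 126 < 144 = 12^2.
Iterate m_{i+1} = d_i*a_i - m_i, d_{i+1} = (126 - m_{i+1}^2)/d_i, a_{i+1} = floor((a_0 + m_{i+1})/d_{i+1}):
  m_1 = 1*11 - 0 = 11, d_1 = (126 - 11^2)/1 = 5/1 = 5, a_1 = floor((11 + 11)/5) = 4.
  m_2 = 5*4 - 11 = 9, d_2 = (126 - 9^2)/5 = 45/5 = 9, a_2 = floor((11 + 9)/9) = 2.
  m_3 = 9*2 - 9 = 9, d_3 = (126 - 9^2)/9 = 45/9 = 5, a_3 = floor((11 + 9)/5) = 4.
  m_4 = 5*4 - 9 = 11, d_4 = (126 - 11^2)/5 = 5/5 = 1, a_4 = floor((11 + 11)/1) = 22.
  m_5 = 1*22 - 11 = 11, d_5 = (126 - 11^2)/1 = 5/1 = 5: (m_5, d_5) = (m_1, d_1) = (11, 5), so from here the quotients repeat a_1, ..., a_4; the period length is 4.
Hence the expansion of sqrt(126) is a_0 = 11 followed by the repeating block 4, 2, 4, 22 (period 4).

[11; (4, 2, 4, 22)]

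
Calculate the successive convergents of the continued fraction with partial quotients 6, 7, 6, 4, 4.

Using the convergent recurrence p_i = a_i*p_{i-1} + p_{i-2}, q_i = a_i*q_{i-1} + q_{i-2} with p_{-2}=0, p_{-1}=1, q_{-2}=1, q_{-1}=0:
  i=0: a_0=6, p_0 = 6*1 + 0 = 6, q_0 = 6*0 + 1 = 1.
  i=1: a_1=7, p_1 = 7*6 + 1 = 43, q_1 = 7*1 + 0 = 7.
  i=2: a_2=6, p_2 = 6*43 + 6 = 264, q_2 = 6*7 + 1 = 43.
  i=3: a_3=4, p_3 = 4*264 + 43 = 1099, q_3 = 4*43 + 7 = 179.
  i=4: a_4=4, p_4 = 4*1099 + 264 = 4660, q_4 = 4*179 + 43 = 759.

6/1, 43/7, 264/43, 1099/179, 4660/759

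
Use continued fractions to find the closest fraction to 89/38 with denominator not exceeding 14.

Expand x = 89/38 as a continued fraction with the Euclidean algorithm:
  89 = 2*38 + 13, so a_0 = 2.
  38 = 2*13 + 12, so a_1 = 2.
  13 = 1*12 + 1, so a_2 = 1.
  12 = 12*1 + 0, so a_3 = 12.
so x = [2; 2, 1, 12].
Convergents (p_i = a_i*p_{i-1} + p_{i-2}, q_i = a_i*q_{i-1} + q_{i-2} with p_{-2}=0, p_{-1}=1, q_{-2}=1, q_{-1}=0), until the denominator exceeds 14:
  i=0: a_0=2, p_0 = 2*1 + 0 = 2, q_0 = 2*0 + 1 = 1.
  i=1: a_1=2, p_1 = 2*2 + 1 = 5, q_1 = 2*1 + 0 = 2.
  i=2: a_2=1, p_2 = 1*5 + 2 = 7, q_2 = 1*2 + 1 = 3.
  i=3: a_3=12, p_3 = 12*7 + 5 = 89, q_3 = 12*3 + 2 = 38.
q_3 = 38 > 14, so the last convergent with denominator <= 14 is p_2/q_2 = 7/3.
The closest fraction with denominator <= 14 is either p_2/q_2 or the intermediate fraction (k*p_2 + p_1)/(k*q_2 + q_1) with the largest k >= 1 whose denominator stays <= 14; these approach x as k grows, and every other convergent or intermediate fraction in range is farther away.
Largest k: floor((14 - q_1)/q_2) = floor((14 - 2)/3) = 4.
That gives (4*7 + 5)/(4*3 + 2) = 33/14.
Compare the errors: |x - 7/3| = |89*3 - 7*38|/(38*3) = 1/114, and |x - 33/14| = |89*14 - 33*38|/(38*14) = 8/532.
Cross-multiplying, 1*532 = 532 < 912 = 8*114, so 1/114 is smaller: the convergent 7/3 is closer to x than 33/14.

7/3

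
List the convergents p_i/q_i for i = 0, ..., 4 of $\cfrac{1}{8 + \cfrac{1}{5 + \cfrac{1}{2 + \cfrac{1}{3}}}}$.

0/1, 1/8, 5/41, 11/90, 38/311

Using the convergent recurrence p_i = a_i*p_{i-1} + p_{i-2}, q_i = a_i*q_{i-1} + q_{i-2} with p_{-2}=0, p_{-1}=1, q_{-2}=1, q_{-1}=0:
  i=0: a_0=0, p_0 = 0*1 + 0 = 0, q_0 = 0*0 + 1 = 1.
  i=1: a_1=8, p_1 = 8*0 + 1 = 1, q_1 = 8*1 + 0 = 8.
  i=2: a_2=5, p_2 = 5*1 + 0 = 5, q_2 = 5*8 + 1 = 41.
  i=3: a_3=2, p_3 = 2*5 + 1 = 11, q_3 = 2*41 + 8 = 90.
  i=4: a_4=3, p_4 = 3*11 + 5 = 38, q_4 = 3*90 + 41 = 311.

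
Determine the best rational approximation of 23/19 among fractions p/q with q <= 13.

Expand x = 23/19 as a continued fraction with the Euclidean algorithm:
  23 = 1*19 + 4, so a_0 = 1.
  19 = 4*4 + 3, so a_1 = 4.
  4 = 1*3 + 1, so a_2 = 1.
  3 = 3*1 + 0, so a_3 = 3.
so x = [1; 4, 1, 3].
Convergents (p_i = a_i*p_{i-1} + p_{i-2}, q_i = a_i*q_{i-1} + q_{i-2} with p_{-2}=0, p_{-1}=1, q_{-2}=1, q_{-1}=0), until the denominator exceeds 13:
  i=0: a_0=1, p_0 = 1*1 + 0 = 1, q_0 = 1*0 + 1 = 1.
  i=1: a_1=4, p_1 = 4*1 + 1 = 5, q_1 = 4*1 + 0 = 4.
  i=2: a_2=1, p_2 = 1*5 + 1 = 6, q_2 = 1*4 + 1 = 5.
  i=3: a_3=3, p_3 = 3*6 + 5 = 23, q_3 = 3*5 + 4 = 19.
q_3 = 19 > 13, so the last convergent with denominator <= 13 is p_2/q_2 = 6/5.
The closest fraction with denominator <= 13 is either p_2/q_2 or the intermediate fraction (k*p_2 + p_1)/(k*q_2 + q_1) with the largest k >= 1 whose denominator stays <= 13; these approach x as k grows, and every other convergent or intermediate fraction in range is farther away.
Largest k: floor((13 - q_1)/q_2) = floor((13 - 4)/5) = 1.
That gives (1*6 + 5)/(1*5 + 4) = 11/9.
Compare the errors: |x - 6/5| = |23*5 - 6*19|/(19*5) = 1/95, and |x - 11/9| = |23*9 - 11*19|/(19*9) = 2/171.
Cross-multiplying, 1*171 = 171 < 190 = 2*95, so 1/95 is smaller: the convergent 6/5 is closer to x than 11/9.

6/5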